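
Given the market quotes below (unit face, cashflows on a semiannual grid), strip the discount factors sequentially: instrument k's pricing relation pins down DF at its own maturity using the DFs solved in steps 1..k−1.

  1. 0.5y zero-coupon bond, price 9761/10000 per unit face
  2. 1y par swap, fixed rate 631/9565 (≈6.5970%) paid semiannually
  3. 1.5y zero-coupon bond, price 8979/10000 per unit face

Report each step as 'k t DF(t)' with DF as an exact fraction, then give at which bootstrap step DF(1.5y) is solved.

step 1 [0.5y] zero: DF = P = 9761/10000 ≈ 0.976100
step 2 [1y] swap r/2=631/19130: DF=(1 − 631/19130·(0.976100))/(1+631/19130) = 9369/10000 ≈ 0.936900
step 3 [1.5y] zero: DF = P = 8979/10000 ≈ 0.897900

1 1/2 9761/10000
2 1 9369/10000
3 3/2 8979/10000
DF(1.5y) is solved at step 3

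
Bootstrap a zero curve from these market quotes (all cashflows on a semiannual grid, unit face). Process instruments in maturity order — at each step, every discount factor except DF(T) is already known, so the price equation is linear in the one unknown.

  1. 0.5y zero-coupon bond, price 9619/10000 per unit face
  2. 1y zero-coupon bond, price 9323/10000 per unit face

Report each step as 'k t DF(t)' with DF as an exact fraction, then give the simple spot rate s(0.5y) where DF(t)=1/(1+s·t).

step 1 [0.5y] zero: DF = P = 9619/10000 ≈ 0.961900
step 2 [1y] zero: DF = P = 9323/10000 ≈ 0.932300

1 1/2 9619/10000
2 1 9323/10000
s(0.5y) = (1/(9619/10000) − 1)/(1/2) = 762/9619 ≈ 7.9218%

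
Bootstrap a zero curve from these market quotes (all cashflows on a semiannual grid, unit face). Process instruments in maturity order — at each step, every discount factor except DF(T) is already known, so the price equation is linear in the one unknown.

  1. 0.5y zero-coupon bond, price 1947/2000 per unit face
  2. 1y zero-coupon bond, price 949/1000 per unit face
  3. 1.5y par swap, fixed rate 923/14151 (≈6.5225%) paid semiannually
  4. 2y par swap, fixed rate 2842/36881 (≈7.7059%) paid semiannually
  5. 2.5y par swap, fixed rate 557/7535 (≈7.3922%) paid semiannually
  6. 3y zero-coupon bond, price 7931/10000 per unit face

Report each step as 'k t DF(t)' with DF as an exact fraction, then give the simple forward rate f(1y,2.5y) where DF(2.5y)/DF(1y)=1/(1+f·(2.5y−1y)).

1 1/2 1947/2000
2 1 949/1000
3 3/2 9077/10000
4 2 8579/10000
5 5/2 8329/10000
6 3 7931/10000
f(1y,2.5y) = ((949/1000)/(8329/10000) − 1)/(3/2) = 774/8329 ≈ 9.2928%

step 1 [0.5y] zero: DF = P = 1947/2000 ≈ 0.973500
step 2 [1y] zero: DF = P = 949/1000 ≈ 0.949000
step 3 [1.5y] swap r/2=923/28302: DF=(1 − 923/28302·(0.973500+0.949000))/(1+923/28302) = 9077/10000 ≈ 0.907700
step 4 [2y] swap r/2=1421/36881: DF=(1 − 1421/36881·(0.973500+0.949000+0.907700))/(1+1421/36881) = 8579/10000 ≈ 0.857900
step 5 [2.5y] swap r/2=557/15070: DF=(1 − 557/15070·(0.973500+0.949000+0.907700+0.857900))/(1+557/15070) = 8329/10000 ≈ 0.832900
step 6 [3y] zero: DF = P = 7931/10000 ≈ 0.793100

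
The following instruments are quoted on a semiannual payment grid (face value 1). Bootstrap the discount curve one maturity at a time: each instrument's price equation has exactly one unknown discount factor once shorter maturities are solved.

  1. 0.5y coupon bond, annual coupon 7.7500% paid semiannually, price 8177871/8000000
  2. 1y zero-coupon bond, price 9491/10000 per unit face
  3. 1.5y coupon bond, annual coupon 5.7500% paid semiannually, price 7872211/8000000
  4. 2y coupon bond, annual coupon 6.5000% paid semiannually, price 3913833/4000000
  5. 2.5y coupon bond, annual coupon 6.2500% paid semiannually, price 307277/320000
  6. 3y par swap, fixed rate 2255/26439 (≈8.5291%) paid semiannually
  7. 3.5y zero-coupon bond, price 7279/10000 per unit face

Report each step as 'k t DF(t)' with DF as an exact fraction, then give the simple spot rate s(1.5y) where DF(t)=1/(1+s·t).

step 1 [0.5y] bond c/2=31/800: DF=(8177871/8000000 − 31/800·(0))/(1+31/800) = 9841/10000 ≈ 0.984100
step 2 [1y] zero: DF = P = 9491/10000 ≈ 0.949100
step 3 [1.5y] bond c/2=23/800: DF=(7872211/8000000 − 23/800·(0.984100+0.949100))/(1+23/800) = 361/400 ≈ 0.902500
step 4 [2y] bond c/2=13/400: DF=(3913833/4000000 − 13/400·(0.984100+0.949100+0.902500))/(1+13/400) = 1073/1250 ≈ 0.858400
step 5 [2.5y] bond c/2=1/32: DF=(307277/320000 − 1/32·(0.984100+0.949100+0.902500+0.858400))/(1+1/32) = 512/625 ≈ 0.819200
step 6 [3y] swap r/2=2255/52878: DF=(1 − 2255/52878·(0.984100+0.949100+0.902500+0.858400+0.819200))/(1+2255/52878) = 1549/2000 ≈ 0.774500
step 7 [3.5y] zero: DF = P = 7279/10000 ≈ 0.727900

1 1/2 9841/10000
2 1 9491/10000
3 3/2 361/400
4 2 1073/1250
5 5/2 512/625
6 3 1549/2000
7 7/2 7279/10000
s(1.5y) = (1/(361/400) − 1)/(3/2) = 26/361 ≈ 7.2022%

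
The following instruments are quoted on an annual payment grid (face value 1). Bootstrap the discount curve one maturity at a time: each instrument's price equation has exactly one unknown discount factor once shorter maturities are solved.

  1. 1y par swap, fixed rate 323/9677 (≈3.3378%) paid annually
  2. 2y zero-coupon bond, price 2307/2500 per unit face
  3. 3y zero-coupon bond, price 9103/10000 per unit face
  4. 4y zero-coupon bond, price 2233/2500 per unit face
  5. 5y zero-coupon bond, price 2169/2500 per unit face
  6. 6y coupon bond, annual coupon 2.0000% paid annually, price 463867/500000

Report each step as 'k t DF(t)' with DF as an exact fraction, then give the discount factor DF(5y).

step 1 [1y] swap r/1=323/9677: DF=(1 − 323/9677·(0))/(1+323/9677) = 9677/10000 ≈ 0.967700
step 2 [2y] zero: DF = P = 2307/2500 ≈ 0.922800
step 3 [3y] zero: DF = P = 9103/10000 ≈ 0.910300
step 4 [4y] zero: DF = P = 2233/2500 ≈ 0.893200
step 5 [5y] zero: DF = P = 2169/2500 ≈ 0.867600
step 6 [6y] bond c/1=1/50: DF=(463867/500000 − 1/50·(0.967700+0.922800+0.910300+0.893200+0.867600))/(1+1/50) = 8201/10000 ≈ 0.820100

1 1 9677/10000
2 2 2307/2500
3 3 9103/10000
4 4 2233/2500
5 5 2169/2500
6 6 8201/10000
DF(5y) = 2169/2500 ≈ 0.867600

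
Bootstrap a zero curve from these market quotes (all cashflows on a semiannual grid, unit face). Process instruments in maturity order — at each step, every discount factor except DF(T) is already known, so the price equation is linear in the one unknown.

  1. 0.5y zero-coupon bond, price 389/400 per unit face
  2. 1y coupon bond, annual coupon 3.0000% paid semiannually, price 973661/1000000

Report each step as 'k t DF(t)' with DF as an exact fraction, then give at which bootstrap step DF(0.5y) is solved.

step 1 [0.5y] zero: DF = P = 389/400 ≈ 0.972500
step 2 [1y] bond c/2=3/200: DF=(973661/1000000 − 3/200·(0.972500))/(1+3/200) = 9449/10000 ≈ 0.944900

1 1/2 389/400
2 1 9449/10000
DF(0.5y) is solved at step 1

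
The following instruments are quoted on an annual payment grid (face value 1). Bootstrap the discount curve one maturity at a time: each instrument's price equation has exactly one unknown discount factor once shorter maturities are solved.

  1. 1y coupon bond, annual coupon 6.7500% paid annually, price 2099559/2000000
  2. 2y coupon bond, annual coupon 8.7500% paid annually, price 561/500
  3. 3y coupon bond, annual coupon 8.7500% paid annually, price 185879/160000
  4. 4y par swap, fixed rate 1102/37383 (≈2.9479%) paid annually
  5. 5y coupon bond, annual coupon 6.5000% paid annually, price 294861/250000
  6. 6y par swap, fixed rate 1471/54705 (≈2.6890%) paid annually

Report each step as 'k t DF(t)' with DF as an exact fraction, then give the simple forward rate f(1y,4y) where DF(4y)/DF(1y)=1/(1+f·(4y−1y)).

step 1 [1y] bond c/1=27/400: DF=(2099559/2000000 − 27/400·(0))/(1+27/400) = 4917/5000 ≈ 0.983400
step 2 [2y] bond c/1=7/80: DF=(561/500 − 7/80·(0.983400))/(1+7/80) = 4763/5000 ≈ 0.952600
step 3 [3y] bond c/1=7/80: DF=(185879/160000 − 7/80·(0.983400+0.952600))/(1+7/80) = 73/80 ≈ 0.912500
step 4 [4y] swap r/1=1102/37383: DF=(1 − 1102/37383·(0.983400+0.952600+0.912500))/(1+1102/37383) = 4449/5000 ≈ 0.889800
step 5 [5y] bond c/1=13/200: DF=(294861/250000 − 13/200·(0.983400+0.952600+0.912500+0.889800))/(1+13/200) = 8793/10000 ≈ 0.879300
step 6 [6y] swap r/1=1471/54705: DF=(1 − 1471/54705·(0.983400+0.952600+0.912500+0.889800+0.879300))/(1+1471/54705) = 8529/10000 ≈ 0.852900

1 1 4917/5000
2 2 4763/5000
3 3 73/80
4 4 4449/5000
5 5 8793/10000
6 6 8529/10000
f(1y,4y) = ((4917/5000)/(4449/5000) − 1)/(3) = 52/1483 ≈ 3.5064%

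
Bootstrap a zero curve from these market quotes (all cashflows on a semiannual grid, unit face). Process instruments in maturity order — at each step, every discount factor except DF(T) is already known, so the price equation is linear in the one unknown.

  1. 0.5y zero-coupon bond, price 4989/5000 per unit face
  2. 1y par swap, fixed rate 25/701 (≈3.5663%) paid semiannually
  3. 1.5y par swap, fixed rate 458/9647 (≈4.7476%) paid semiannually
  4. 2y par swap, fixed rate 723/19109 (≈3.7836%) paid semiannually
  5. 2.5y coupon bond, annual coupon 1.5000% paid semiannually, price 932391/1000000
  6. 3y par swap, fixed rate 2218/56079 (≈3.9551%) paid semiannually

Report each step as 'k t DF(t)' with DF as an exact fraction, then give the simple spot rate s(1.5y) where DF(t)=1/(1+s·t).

1 1/2 4989/5000
2 1 193/200
3 3/2 9313/10000
4 2 9277/10000
5 5/2 897/1000
6 3 8891/10000
s(1.5y) = (1/(9313/10000) − 1)/(3/2) = 458/9313 ≈ 4.9179%

step 1 [0.5y] zero: DF = P = 4989/5000 ≈ 0.997800
step 2 [1y] swap r/2=25/1402: DF=(1 − 25/1402·(0.997800))/(1+25/1402) = 193/200 ≈ 0.965000
step 3 [1.5y] swap r/2=229/9647: DF=(1 − 229/9647·(0.997800+0.965000))/(1+229/9647) = 9313/10000 ≈ 0.931300
step 4 [2y] swap r/2=723/38218: DF=(1 − 723/38218·(0.997800+0.965000+0.931300))/(1+723/38218) = 9277/10000 ≈ 0.927700
step 5 [2.5y] bond c/2=3/400: DF=(932391/1000000 − 3/400·(0.997800+0.965000+0.931300+0.927700))/(1+3/400) = 897/1000 ≈ 0.897000
step 6 [3y] swap r/2=1109/56079: DF=(1 − 1109/56079·(0.997800+0.965000+0.931300+0.927700+0.897000))/(1+1109/56079) = 8891/10000 ≈ 0.889100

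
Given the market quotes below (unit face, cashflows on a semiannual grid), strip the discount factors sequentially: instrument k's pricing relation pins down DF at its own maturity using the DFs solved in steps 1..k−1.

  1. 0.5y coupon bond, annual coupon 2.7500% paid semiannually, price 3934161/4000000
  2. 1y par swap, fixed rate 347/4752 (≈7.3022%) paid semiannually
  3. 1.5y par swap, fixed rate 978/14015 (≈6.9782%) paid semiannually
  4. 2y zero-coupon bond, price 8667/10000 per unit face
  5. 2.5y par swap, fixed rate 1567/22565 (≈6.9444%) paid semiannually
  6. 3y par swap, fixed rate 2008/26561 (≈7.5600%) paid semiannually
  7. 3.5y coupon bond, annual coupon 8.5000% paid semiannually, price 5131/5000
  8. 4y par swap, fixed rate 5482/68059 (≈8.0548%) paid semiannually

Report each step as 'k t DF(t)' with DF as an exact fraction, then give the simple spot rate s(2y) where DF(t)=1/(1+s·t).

1 1/2 4851/5000
2 1 4653/5000
3 3/2 4511/5000
4 2 8667/10000
5 5/2 8433/10000
6 3 999/1250
7 7/2 3839/5000
8 4 7259/10000
s(2y) = (1/(8667/10000) − 1)/(2) = 1333/17334 ≈ 7.6901%

step 1 [0.5y] bond c/2=11/800: DF=(3934161/4000000 − 11/800·(0))/(1+11/800) = 4851/5000 ≈ 0.970200
step 2 [1y] swap r/2=347/9504: DF=(1 − 347/9504·(0.970200))/(1+347/9504) = 4653/5000 ≈ 0.930600
step 3 [1.5y] swap r/2=489/14015: DF=(1 − 489/14015·(0.970200+0.930600))/(1+489/14015) = 4511/5000 ≈ 0.902200
step 4 [2y] zero: DF = P = 8667/10000 ≈ 0.866700
step 5 [2.5y] swap r/2=1567/45130: DF=(1 − 1567/45130·(0.970200+0.930600+0.902200+0.866700))/(1+1567/45130) = 8433/10000 ≈ 0.843300
step 6 [3y] swap r/2=1004/26561: DF=(1 − 1004/26561·(0.970200+0.930600+0.902200+0.866700+0.843300))/(1+1004/26561) = 999/1250 ≈ 0.799200
step 7 [3.5y] bond c/2=17/400: DF=(5131/5000 − 17/400·(0.970200+0.930600+0.902200+0.866700+0.843300+0.799200))/(1+17/400) = 3839/5000 ≈ 0.767800
step 8 [4y] swap r/2=2741/68059: DF=(1 − 2741/68059·(0.970200+0.930600+0.902200+0.866700+0.843300+0.799200+0.767800))/(1+2741/68059) = 7259/10000 ≈ 0.725900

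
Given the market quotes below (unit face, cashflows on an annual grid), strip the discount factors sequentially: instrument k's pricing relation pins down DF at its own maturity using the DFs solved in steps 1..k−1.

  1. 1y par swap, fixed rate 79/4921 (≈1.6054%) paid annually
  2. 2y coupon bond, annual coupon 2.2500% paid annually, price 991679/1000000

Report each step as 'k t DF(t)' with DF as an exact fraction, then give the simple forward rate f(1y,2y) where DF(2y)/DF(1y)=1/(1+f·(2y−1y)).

step 1 [1y] swap r/1=79/4921: DF=(1 − 79/4921·(0))/(1+79/4921) = 4921/5000 ≈ 0.984200
step 2 [2y] bond c/1=9/400: DF=(991679/1000000 − 9/400·(0.984200))/(1+9/400) = 4741/5000 ≈ 0.948200

1 1 4921/5000
2 2 4741/5000
f(1y,2y) = ((4921/5000)/(4741/5000) − 1)/(1) = 180/4741 ≈ 3.7967%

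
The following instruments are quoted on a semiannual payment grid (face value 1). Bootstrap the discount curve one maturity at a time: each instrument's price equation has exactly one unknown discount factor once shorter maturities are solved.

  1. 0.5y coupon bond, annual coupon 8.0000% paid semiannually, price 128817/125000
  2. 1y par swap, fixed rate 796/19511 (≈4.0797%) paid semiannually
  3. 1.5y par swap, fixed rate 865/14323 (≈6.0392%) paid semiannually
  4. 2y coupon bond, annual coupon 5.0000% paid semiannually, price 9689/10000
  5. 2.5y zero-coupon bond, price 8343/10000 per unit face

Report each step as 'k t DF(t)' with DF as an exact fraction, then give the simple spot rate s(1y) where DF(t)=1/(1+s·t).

1 1/2 9909/10000
2 1 4801/5000
3 3/2 1827/2000
4 2 4377/5000
5 5/2 8343/10000
s(1y) = (1/(4801/5000) − 1)/(1) = 199/4801 ≈ 4.1450%

step 1 [0.5y] bond c/2=1/25: DF=(128817/125000 − 1/25·(0))/(1+1/25) = 9909/10000 ≈ 0.990900
step 2 [1y] swap r/2=398/19511: DF=(1 − 398/19511·(0.990900))/(1+398/19511) = 4801/5000 ≈ 0.960200
step 3 [1.5y] swap r/2=865/28646: DF=(1 − 865/28646·(0.990900+0.960200))/(1+865/28646) = 1827/2000 ≈ 0.913500
step 4 [2y] bond c/2=1/40: DF=(9689/10000 − 1/40·(0.990900+0.960200+0.913500))/(1+1/40) = 4377/5000 ≈ 0.875400
step 5 [2.5y] zero: DF = P = 8343/10000 ≈ 0.834300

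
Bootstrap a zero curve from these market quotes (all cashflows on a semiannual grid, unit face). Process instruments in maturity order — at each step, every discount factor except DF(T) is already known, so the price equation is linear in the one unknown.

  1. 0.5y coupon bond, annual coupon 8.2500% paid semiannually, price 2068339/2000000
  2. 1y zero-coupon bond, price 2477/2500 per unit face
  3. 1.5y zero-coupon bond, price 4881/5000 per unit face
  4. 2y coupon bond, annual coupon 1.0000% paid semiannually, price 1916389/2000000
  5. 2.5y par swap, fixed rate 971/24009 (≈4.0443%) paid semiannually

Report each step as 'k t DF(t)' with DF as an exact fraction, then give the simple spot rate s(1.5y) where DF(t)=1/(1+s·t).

1 1/2 2483/2500
2 1 2477/2500
3 3/2 4881/5000
4 2 9387/10000
5 5/2 9029/10000
s(1.5y) = (1/(4881/5000) − 1)/(3/2) = 238/14643 ≈ 1.6253%

step 1 [0.5y] bond c/2=33/800: DF=(2068339/2000000 − 33/800·(0))/(1+33/800) = 2483/2500 ≈ 0.993200
step 2 [1y] zero: DF = P = 2477/2500 ≈ 0.990800
step 3 [1.5y] zero: DF = P = 4881/5000 ≈ 0.976200
step 4 [2y] bond c/2=1/200: DF=(1916389/2000000 − 1/200·(0.993200+0.990800+0.976200))/(1+1/200) = 9387/10000 ≈ 0.938700
step 5 [2.5y] swap r/2=971/48018: DF=(1 − 971/48018·(0.993200+0.990800+0.976200+0.938700))/(1+971/48018) = 9029/10000 ≈ 0.902900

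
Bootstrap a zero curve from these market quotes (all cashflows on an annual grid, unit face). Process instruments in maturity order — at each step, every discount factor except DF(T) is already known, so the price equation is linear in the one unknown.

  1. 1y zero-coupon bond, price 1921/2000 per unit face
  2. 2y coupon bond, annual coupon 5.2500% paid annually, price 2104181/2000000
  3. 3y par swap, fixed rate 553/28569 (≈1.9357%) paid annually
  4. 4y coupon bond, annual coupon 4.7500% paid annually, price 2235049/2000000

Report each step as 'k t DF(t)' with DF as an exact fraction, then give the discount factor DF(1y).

step 1 [1y] zero: DF = P = 1921/2000 ≈ 0.960500
step 2 [2y] bond c/1=21/400: DF=(2104181/2000000 − 21/400·(0.960500))/(1+21/400) = 9517/10000 ≈ 0.951700
step 3 [3y] swap r/1=553/28569: DF=(1 − 553/28569·(0.960500+0.951700))/(1+553/28569) = 9447/10000 ≈ 0.944700
step 4 [4y] bond c/1=19/400: DF=(2235049/2000000 − 19/400·(0.960500+0.951700+0.944700))/(1+19/400) = 9373/10000 ≈ 0.937300

1 1 1921/2000
2 2 9517/10000
3 3 9447/10000
4 4 9373/10000
DF(1y) = 1921/2000 ≈ 0.960500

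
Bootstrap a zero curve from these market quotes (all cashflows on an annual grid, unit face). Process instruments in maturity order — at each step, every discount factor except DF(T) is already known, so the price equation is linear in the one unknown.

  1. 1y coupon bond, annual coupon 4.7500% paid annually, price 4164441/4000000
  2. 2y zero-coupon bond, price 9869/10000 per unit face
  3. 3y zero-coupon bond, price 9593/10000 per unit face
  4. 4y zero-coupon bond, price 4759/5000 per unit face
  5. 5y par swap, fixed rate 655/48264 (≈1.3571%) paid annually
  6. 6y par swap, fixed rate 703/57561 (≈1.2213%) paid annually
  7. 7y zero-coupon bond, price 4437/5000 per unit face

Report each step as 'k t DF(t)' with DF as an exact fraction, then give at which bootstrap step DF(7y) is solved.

1 1 9939/10000
2 2 9869/10000
3 3 9593/10000
4 4 4759/5000
5 5 1869/2000
6 6 9297/10000
7 7 4437/5000
DF(7y) is solved at step 7

step 1 [1y] bond c/1=19/400: DF=(4164441/4000000 − 19/400·(0))/(1+19/400) = 9939/10000 ≈ 0.993900
step 2 [2y] zero: DF = P = 9869/10000 ≈ 0.986900
step 3 [3y] zero: DF = P = 9593/10000 ≈ 0.959300
step 4 [4y] zero: DF = P = 4759/5000 ≈ 0.951800
step 5 [5y] swap r/1=655/48264: DF=(1 − 655/48264·(0.993900+0.986900+0.959300+0.951800))/(1+655/48264) = 1869/2000 ≈ 0.934500
step 6 [6y] swap r/1=703/57561: DF=(1 − 703/57561·(0.993900+0.986900+0.959300+0.951800+0.934500))/(1+703/57561) = 9297/10000 ≈ 0.929700
step 7 [7y] zero: DF = P = 4437/5000 ≈ 0.887400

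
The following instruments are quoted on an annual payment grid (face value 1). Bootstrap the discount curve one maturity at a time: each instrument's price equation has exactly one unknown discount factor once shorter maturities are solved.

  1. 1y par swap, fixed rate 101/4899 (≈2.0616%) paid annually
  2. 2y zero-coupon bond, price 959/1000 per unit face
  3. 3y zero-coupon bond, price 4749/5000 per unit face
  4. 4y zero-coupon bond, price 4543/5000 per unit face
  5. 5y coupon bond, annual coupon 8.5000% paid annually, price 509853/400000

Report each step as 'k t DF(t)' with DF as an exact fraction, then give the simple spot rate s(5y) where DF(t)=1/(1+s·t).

1 1 4899/5000
2 2 959/1000
3 3 4749/5000
4 4 4543/5000
5 5 8773/10000
s(5y) = (1/(8773/10000) − 1)/(5) = 1227/43865 ≈ 2.7972%

step 1 [1y] swap r/1=101/4899: DF=(1 − 101/4899·(0))/(1+101/4899) = 4899/5000 ≈ 0.979800
step 2 [2y] zero: DF = P = 959/1000 ≈ 0.959000
step 3 [3y] zero: DF = P = 4749/5000 ≈ 0.949800
step 4 [4y] zero: DF = P = 4543/5000 ≈ 0.908600
step 5 [5y] bond c/1=17/200: DF=(509853/400000 − 17/200·(0.979800+0.959000+0.949800+0.908600))/(1+17/200) = 8773/10000 ≈ 0.877300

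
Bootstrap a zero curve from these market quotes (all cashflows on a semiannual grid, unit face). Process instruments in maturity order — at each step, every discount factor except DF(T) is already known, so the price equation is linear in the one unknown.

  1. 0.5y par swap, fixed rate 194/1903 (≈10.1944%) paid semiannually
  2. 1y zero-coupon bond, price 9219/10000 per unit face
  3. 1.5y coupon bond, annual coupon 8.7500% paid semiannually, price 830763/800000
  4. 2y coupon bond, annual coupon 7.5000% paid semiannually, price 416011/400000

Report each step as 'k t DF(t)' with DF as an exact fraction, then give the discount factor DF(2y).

step 1 [0.5y] swap r/2=97/1903: DF=(1 − 97/1903·(0))/(1+97/1903) = 1903/2000 ≈ 0.951500
step 2 [1y] zero: DF = P = 9219/10000 ≈ 0.921900
step 3 [1.5y] bond c/2=7/160: DF=(830763/800000 − 7/160·(0.951500+0.921900))/(1+7/160) = 2291/2500 ≈ 0.916400
step 4 [2y] bond c/2=3/80: DF=(416011/400000 − 3/80·(0.951500+0.921900+0.916400))/(1+3/80) = 1127/1250 ≈ 0.901600

1 1/2 1903/2000
2 1 9219/10000
3 3/2 2291/2500
4 2 1127/1250
DF(2y) = 1127/1250 ≈ 0.901600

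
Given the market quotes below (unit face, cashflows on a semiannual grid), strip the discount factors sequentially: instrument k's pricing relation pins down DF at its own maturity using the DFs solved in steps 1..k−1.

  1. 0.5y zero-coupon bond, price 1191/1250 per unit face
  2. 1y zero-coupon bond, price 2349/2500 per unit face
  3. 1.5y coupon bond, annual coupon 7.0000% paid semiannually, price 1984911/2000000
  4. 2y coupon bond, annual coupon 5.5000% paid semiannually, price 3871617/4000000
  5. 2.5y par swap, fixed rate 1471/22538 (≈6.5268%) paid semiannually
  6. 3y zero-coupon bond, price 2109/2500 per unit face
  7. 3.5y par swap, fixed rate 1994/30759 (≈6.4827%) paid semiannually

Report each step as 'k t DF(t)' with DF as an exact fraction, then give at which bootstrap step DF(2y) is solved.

1 1/2 1191/1250
2 1 2349/2500
3 3/2 8949/10000
4 2 4337/5000
5 5/2 8529/10000
6 3 2109/2500
7 7/2 4003/5000
DF(2y) is solved at step 4

step 1 [0.5y] zero: DF = P = 1191/1250 ≈ 0.952800
step 2 [1y] zero: DF = P = 2349/2500 ≈ 0.939600
step 3 [1.5y] bond c/2=7/200: DF=(1984911/2000000 − 7/200·(0.952800+0.939600))/(1+7/200) = 8949/10000 ≈ 0.894900
step 4 [2y] bond c/2=11/400: DF=(3871617/4000000 − 11/400·(0.952800+0.939600+0.894900))/(1+11/400) = 4337/5000 ≈ 0.867400
step 5 [2.5y] swap r/2=1471/45076: DF=(1 − 1471/45076·(0.952800+0.939600+0.894900+0.867400))/(1+1471/45076) = 8529/10000 ≈ 0.852900
step 6 [3y] zero: DF = P = 2109/2500 ≈ 0.843600
step 7 [3.5y] swap r/2=997/30759: DF=(1 − 997/30759·(0.952800+0.939600+0.894900+0.867400+0.852900+0.843600))/(1+997/30759) = 4003/5000 ≈ 0.800600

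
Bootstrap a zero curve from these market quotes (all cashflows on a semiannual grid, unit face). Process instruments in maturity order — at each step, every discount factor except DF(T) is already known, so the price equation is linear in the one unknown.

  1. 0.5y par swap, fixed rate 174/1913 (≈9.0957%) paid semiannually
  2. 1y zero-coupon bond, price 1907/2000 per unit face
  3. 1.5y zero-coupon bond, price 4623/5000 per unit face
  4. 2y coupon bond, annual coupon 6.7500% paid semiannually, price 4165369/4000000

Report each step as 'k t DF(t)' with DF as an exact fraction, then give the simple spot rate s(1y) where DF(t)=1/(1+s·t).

step 1 [0.5y] swap r/2=87/1913: DF=(1 − 87/1913·(0))/(1+87/1913) = 1913/2000 ≈ 0.956500
step 2 [1y] zero: DF = P = 1907/2000 ≈ 0.953500
step 3 [1.5y] zero: DF = P = 4623/5000 ≈ 0.924600
step 4 [2y] bond c/2=27/800: DF=(4165369/4000000 − 27/800·(0.956500+0.953500+0.924600))/(1+27/800) = 2287/2500 ≈ 0.914800

1 1/2 1913/2000
2 1 1907/2000
3 3/2 4623/5000
4 2 2287/2500
s(1y) = (1/(1907/2000) − 1)/(1) = 93/1907 ≈ 4.8768%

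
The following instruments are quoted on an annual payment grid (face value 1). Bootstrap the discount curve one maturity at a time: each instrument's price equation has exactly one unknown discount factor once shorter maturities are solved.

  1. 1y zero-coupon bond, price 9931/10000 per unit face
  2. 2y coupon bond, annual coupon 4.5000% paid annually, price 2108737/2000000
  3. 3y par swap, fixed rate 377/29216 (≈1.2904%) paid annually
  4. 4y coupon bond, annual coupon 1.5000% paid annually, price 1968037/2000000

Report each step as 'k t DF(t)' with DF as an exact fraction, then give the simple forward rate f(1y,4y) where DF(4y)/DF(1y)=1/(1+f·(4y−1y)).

1 1 9931/10000
2 2 4831/5000
3 3 9623/10000
4 4 9263/10000
f(1y,4y) = ((9931/10000)/(9263/10000) − 1)/(3) = 668/27789 ≈ 2.4038%

step 1 [1y] zero: DF = P = 9931/10000 ≈ 0.993100
step 2 [2y] bond c/1=9/200: DF=(2108737/2000000 − 9/200·(0.993100))/(1+9/200) = 4831/5000 ≈ 0.966200
step 3 [3y] swap r/1=377/29216: DF=(1 − 377/29216·(0.993100+0.966200))/(1+377/29216) = 9623/10000 ≈ 0.962300
step 4 [4y] bond c/1=3/200: DF=(1968037/2000000 − 3/200·(0.993100+0.966200+0.962300))/(1+3/200) = 9263/10000 ≈ 0.926300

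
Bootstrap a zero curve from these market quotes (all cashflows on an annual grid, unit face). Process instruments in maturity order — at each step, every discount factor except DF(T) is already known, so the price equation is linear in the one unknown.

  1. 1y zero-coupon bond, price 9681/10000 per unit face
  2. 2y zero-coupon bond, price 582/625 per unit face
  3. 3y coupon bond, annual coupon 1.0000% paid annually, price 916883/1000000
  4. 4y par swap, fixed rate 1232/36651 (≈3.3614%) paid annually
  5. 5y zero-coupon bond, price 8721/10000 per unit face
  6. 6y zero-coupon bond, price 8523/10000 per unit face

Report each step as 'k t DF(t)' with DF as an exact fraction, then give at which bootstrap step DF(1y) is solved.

step 1 [1y] zero: DF = P = 9681/10000 ≈ 0.968100
step 2 [2y] zero: DF = P = 582/625 ≈ 0.931200
step 3 [3y] bond c/1=1/100: DF=(916883/1000000 − 1/100·(0.968100+0.931200))/(1+1/100) = 889/1000 ≈ 0.889000
step 4 [4y] swap r/1=1232/36651: DF=(1 − 1232/36651·(0.968100+0.931200+0.889000))/(1+1232/36651) = 548/625 ≈ 0.876800
step 5 [5y] zero: DF = P = 8721/10000 ≈ 0.872100
step 6 [6y] zero: DF = P = 8523/10000 ≈ 0.852300

1 1 9681/10000
2 2 582/625
3 3 889/1000
4 4 548/625
5 5 8721/10000
6 6 8523/10000
DF(1y) is solved at step 1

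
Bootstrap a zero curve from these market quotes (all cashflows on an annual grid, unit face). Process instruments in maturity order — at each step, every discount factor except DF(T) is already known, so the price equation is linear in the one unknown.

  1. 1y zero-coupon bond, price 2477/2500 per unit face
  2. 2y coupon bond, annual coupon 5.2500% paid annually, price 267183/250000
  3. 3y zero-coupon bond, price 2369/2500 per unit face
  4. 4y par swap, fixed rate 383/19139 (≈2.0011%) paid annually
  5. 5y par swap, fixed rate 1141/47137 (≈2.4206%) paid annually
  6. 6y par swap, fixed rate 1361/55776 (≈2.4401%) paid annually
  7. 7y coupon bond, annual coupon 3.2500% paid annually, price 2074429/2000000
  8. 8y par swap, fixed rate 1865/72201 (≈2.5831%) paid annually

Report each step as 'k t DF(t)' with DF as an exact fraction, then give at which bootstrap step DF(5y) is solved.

step 1 [1y] zero: DF = P = 2477/2500 ≈ 0.990800
step 2 [2y] bond c/1=21/400: DF=(267183/250000 − 21/400·(0.990800))/(1+21/400) = 483/500 ≈ 0.966000
step 3 [3y] zero: DF = P = 2369/2500 ≈ 0.947600
step 4 [4y] swap r/1=383/19139: DF=(1 − 383/19139·(0.990800+0.966000+0.947600))/(1+383/19139) = 4617/5000 ≈ 0.923400
step 5 [5y] swap r/1=1141/47137: DF=(1 − 1141/47137·(0.990800+0.966000+0.947600+0.923400))/(1+1141/47137) = 8859/10000 ≈ 0.885900
step 6 [6y] swap r/1=1361/55776: DF=(1 − 1361/55776·(0.990800+0.966000+0.947600+0.923400+0.885900))/(1+1361/55776) = 8639/10000 ≈ 0.863900
step 7 [7y] bond c/1=13/400: DF=(2074429/2000000 − 13/400·(0.990800+0.966000+0.947600+0.923400+0.885900+0.863900))/(1+13/400) = 829/1000 ≈ 0.829000
step 8 [8y] swap r/1=1865/72201: DF=(1 − 1865/72201·(0.990800+0.966000+0.947600+0.923400+0.885900+0.863900+0.829000))/(1+1865/72201) = 1627/2000 ≈ 0.813500

1 1 2477/2500
2 2 483/500
3 3 2369/2500
4 4 4617/5000
5 5 8859/10000
6 6 8639/10000
7 7 829/1000
8 8 1627/2000
DF(5y) is solved at step 5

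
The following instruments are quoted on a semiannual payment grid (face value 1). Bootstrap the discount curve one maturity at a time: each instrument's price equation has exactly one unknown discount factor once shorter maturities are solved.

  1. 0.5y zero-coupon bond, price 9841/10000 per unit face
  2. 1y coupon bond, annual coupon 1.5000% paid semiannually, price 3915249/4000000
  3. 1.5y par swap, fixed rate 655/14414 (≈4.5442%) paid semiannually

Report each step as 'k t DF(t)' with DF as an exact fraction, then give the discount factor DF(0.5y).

1 1/2 9841/10000
2 1 4821/5000
3 3/2 1869/2000
DF(0.5y) = 9841/10000 ≈ 0.984100

step 1 [0.5y] zero: DF = P = 9841/10000 ≈ 0.984100
step 2 [1y] bond c/2=3/400: DF=(3915249/4000000 − 3/400·(0.984100))/(1+3/400) = 4821/5000 ≈ 0.964200
step 3 [1.5y] swap r/2=655/28828: DF=(1 − 655/28828·(0.984100+0.964200))/(1+655/28828) = 1869/2000 ≈ 0.934500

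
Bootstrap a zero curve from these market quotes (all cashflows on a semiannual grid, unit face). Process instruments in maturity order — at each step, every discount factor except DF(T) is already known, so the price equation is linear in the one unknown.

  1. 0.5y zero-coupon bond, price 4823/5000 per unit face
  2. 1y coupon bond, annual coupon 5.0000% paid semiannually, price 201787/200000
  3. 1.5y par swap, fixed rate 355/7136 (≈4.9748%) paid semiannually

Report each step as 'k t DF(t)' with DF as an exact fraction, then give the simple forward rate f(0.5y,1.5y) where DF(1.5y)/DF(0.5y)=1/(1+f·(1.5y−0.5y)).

1 1/2 4823/5000
2 1 1201/1250
3 3/2 929/1000
f(0.5y,1.5y) = ((4823/5000)/(929/1000) − 1)/(1) = 178/4645 ≈ 3.8321%

step 1 [0.5y] zero: DF = P = 4823/5000 ≈ 0.964600
step 2 [1y] bond c/2=1/40: DF=(201787/200000 − 1/40·(0.964600))/(1+1/40) = 1201/1250 ≈ 0.960800
step 3 [1.5y] swap r/2=355/14272: DF=(1 − 355/14272·(0.964600+0.960800))/(1+355/14272) = 929/1000 ≈ 0.929000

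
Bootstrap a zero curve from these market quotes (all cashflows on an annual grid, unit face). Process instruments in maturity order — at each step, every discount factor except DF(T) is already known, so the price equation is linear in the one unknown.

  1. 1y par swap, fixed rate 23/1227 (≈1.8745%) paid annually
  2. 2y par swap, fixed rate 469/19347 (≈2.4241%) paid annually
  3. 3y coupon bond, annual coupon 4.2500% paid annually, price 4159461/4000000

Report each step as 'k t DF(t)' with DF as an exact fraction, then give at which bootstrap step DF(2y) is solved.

step 1 [1y] swap r/1=23/1227: DF=(1 − 23/1227·(0))/(1+23/1227) = 1227/1250 ≈ 0.981600
step 2 [2y] swap r/1=469/19347: DF=(1 − 469/19347·(0.981600))/(1+469/19347) = 9531/10000 ≈ 0.953100
step 3 [3y] bond c/1=17/400: DF=(4159461/4000000 − 17/400·(0.981600+0.953100))/(1+17/400) = 4593/5000 ≈ 0.918600

1 1 1227/1250
2 2 9531/10000
3 3 4593/5000
DF(2y) is solved at step 2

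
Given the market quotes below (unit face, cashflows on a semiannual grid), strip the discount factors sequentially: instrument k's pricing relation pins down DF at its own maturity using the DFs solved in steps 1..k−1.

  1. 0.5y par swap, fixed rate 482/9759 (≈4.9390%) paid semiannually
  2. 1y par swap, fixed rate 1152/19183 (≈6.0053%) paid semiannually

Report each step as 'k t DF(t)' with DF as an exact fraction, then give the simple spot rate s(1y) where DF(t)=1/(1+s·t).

step 1 [0.5y] swap r/2=241/9759: DF=(1 − 241/9759·(0))/(1+241/9759) = 9759/10000 ≈ 0.975900
step 2 [1y] swap r/2=576/19183: DF=(1 − 576/19183·(0.975900))/(1+576/19183) = 589/625 ≈ 0.942400

1 1/2 9759/10000
2 1 589/625
s(1y) = (1/(589/625) − 1)/(1) = 36/589 ≈ 6.1121%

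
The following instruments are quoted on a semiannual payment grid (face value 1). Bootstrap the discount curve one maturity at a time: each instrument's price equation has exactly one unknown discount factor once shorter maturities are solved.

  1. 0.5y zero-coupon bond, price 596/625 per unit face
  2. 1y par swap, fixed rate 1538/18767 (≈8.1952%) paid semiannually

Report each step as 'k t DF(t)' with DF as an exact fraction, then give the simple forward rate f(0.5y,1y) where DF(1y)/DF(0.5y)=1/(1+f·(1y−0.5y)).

step 1 [0.5y] zero: DF = P = 596/625 ≈ 0.953600
step 2 [1y] swap r/2=769/18767: DF=(1 − 769/18767·(0.953600))/(1+769/18767) = 9231/10000 ≈ 0.923100

1 1/2 596/625
2 1 9231/10000
f(0.5y,1y) = ((596/625)/(9231/10000) − 1)/(1/2) = 610/9231 ≈ 6.6082%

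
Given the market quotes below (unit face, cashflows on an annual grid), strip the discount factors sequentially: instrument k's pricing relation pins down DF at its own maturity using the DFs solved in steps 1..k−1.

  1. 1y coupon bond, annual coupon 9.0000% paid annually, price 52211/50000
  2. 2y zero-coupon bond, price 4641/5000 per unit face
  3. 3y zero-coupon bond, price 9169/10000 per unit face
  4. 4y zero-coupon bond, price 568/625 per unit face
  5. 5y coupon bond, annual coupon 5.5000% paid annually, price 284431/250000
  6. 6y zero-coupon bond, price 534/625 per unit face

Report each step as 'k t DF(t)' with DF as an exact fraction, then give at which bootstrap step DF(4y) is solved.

step 1 [1y] bond c/1=9/100: DF=(52211/50000 − 9/100·(0))/(1+9/100) = 479/500 ≈ 0.958000
step 2 [2y] zero: DF = P = 4641/5000 ≈ 0.928200
step 3 [3y] zero: DF = P = 9169/10000 ≈ 0.916900
step 4 [4y] zero: DF = P = 568/625 ≈ 0.908800
step 5 [5y] bond c/1=11/200: DF=(284431/250000 − 11/200·(0.958000+0.928200+0.916900+0.908800))/(1+11/200) = 8849/10000 ≈ 0.884900
step 6 [6y] zero: DF = P = 534/625 ≈ 0.854400

1 1 479/500
2 2 4641/5000
3 3 9169/10000
4 4 568/625
5 5 8849/10000
6 6 534/625
DF(4y) is solved at step 4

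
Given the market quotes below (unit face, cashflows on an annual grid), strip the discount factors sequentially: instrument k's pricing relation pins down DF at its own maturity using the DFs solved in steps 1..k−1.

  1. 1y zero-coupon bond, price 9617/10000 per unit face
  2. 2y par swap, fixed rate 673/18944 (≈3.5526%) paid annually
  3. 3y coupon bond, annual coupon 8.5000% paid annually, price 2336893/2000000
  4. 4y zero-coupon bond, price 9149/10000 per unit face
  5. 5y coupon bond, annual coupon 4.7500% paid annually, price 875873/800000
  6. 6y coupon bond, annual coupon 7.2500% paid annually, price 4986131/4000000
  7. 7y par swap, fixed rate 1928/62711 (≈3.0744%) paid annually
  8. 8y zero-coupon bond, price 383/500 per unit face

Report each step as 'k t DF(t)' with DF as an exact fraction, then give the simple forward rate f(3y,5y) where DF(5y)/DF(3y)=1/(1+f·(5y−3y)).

1 1 9617/10000
2 2 9327/10000
3 3 1857/2000
4 4 9149/10000
5 5 8757/10000
6 6 1063/1250
7 7 1009/1250
8 8 383/500
f(3y,5y) = ((1857/2000)/(8757/10000) − 1)/(2) = 88/2919 ≈ 3.0147%

step 1 [1y] zero: DF = P = 9617/10000 ≈ 0.961700
step 2 [2y] swap r/1=673/18944: DF=(1 − 673/18944·(0.961700))/(1+673/18944) = 9327/10000 ≈ 0.932700
step 3 [3y] bond c/1=17/200: DF=(2336893/2000000 − 17/200·(0.961700+0.932700))/(1+17/200) = 1857/2000 ≈ 0.928500
step 4 [4y] zero: DF = P = 9149/10000 ≈ 0.914900
step 5 [5y] bond c/1=19/400: DF=(875873/800000 − 19/400·(0.961700+0.932700+0.928500+0.914900))/(1+19/400) = 8757/10000 ≈ 0.875700
step 6 [6y] bond c/1=29/400: DF=(4986131/4000000 − 29/400·(0.961700+0.932700+0.928500+0.914900+0.875700))/(1+29/400) = 1063/1250 ≈ 0.850400
step 7 [7y] swap r/1=1928/62711: DF=(1 − 1928/62711·(0.961700+0.932700+0.928500+0.914900+0.875700+0.850400))/(1+1928/62711) = 1009/1250 ≈ 0.807200
step 8 [8y] zero: DF = P = 383/500 ≈ 0.766000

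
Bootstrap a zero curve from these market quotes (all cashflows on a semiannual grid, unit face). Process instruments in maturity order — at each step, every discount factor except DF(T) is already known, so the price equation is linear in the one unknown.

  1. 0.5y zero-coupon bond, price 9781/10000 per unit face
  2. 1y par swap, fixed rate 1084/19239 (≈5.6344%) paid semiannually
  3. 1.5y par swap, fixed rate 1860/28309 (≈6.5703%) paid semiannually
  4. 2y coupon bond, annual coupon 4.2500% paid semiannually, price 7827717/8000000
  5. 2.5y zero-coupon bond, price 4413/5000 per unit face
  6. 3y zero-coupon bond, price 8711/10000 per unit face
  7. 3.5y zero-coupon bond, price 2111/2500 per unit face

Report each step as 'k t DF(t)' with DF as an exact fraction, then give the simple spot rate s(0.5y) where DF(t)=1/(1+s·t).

1 1/2 9781/10000
2 1 4729/5000
3 3/2 907/1000
4 2 562/625
5 5/2 4413/5000
6 3 8711/10000
7 7/2 2111/2500
s(0.5y) = (1/(9781/10000) − 1)/(1/2) = 438/9781 ≈ 4.4781%

step 1 [0.5y] zero: DF = P = 9781/10000 ≈ 0.978100
step 2 [1y] swap r/2=542/19239: DF=(1 − 542/19239·(0.978100))/(1+542/19239) = 4729/5000 ≈ 0.945800
step 3 [1.5y] swap r/2=930/28309: DF=(1 − 930/28309·(0.978100+0.945800))/(1+930/28309) = 907/1000 ≈ 0.907000
step 4 [2y] bond c/2=17/800: DF=(7827717/8000000 − 17/800·(0.978100+0.945800+0.907000))/(1+17/800) = 562/625 ≈ 0.899200
step 5 [2.5y] zero: DF = P = 4413/5000 ≈ 0.882600
step 6 [3y] zero: DF = P = 8711/10000 ≈ 0.871100
step 7 [3.5y] zero: DF = P = 2111/2500 ≈ 0.844400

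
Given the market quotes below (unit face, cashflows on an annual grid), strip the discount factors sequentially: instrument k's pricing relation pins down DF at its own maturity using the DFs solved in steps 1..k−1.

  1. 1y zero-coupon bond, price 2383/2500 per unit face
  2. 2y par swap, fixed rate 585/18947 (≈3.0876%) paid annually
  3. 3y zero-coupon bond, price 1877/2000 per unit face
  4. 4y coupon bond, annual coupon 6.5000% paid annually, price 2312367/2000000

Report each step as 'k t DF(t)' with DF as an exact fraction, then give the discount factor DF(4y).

step 1 [1y] zero: DF = P = 2383/2500 ≈ 0.953200
step 2 [2y] swap r/1=585/18947: DF=(1 − 585/18947·(0.953200))/(1+585/18947) = 1883/2000 ≈ 0.941500
step 3 [3y] zero: DF = P = 1877/2000 ≈ 0.938500
step 4 [4y] bond c/1=13/200: DF=(2312367/2000000 − 13/200·(0.953200+0.941500+0.938500))/(1+13/200) = 9127/10000 ≈ 0.912700

1 1 2383/2500
2 2 1883/2000
3 3 1877/2000
4 4 9127/10000
DF(4y) = 9127/10000 ≈ 0.912700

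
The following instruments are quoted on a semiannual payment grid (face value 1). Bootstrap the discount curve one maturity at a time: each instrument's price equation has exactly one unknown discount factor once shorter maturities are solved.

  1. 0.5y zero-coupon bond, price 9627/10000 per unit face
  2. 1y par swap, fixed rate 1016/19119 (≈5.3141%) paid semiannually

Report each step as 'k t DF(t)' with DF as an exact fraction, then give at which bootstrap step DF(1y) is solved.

1 1/2 9627/10000
2 1 2373/2500
DF(1y) is solved at step 2

step 1 [0.5y] zero: DF = P = 9627/10000 ≈ 0.962700
step 2 [1y] swap r/2=508/19119: DF=(1 − 508/19119·(0.962700))/(1+508/19119) = 2373/2500 ≈ 0.949200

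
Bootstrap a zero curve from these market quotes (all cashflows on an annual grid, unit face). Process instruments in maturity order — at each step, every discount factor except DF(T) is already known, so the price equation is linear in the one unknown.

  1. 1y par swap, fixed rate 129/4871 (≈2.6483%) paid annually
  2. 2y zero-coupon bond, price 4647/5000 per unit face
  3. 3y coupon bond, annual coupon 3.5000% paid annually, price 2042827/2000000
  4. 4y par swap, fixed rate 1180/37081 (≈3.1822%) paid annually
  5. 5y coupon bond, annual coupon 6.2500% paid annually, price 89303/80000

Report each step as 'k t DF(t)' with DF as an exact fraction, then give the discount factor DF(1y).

1 1 4871/5000
2 2 4647/5000
3 3 369/400
4 4 441/500
5 5 333/400
DF(1y) = 4871/5000 ≈ 0.974200

step 1 [1y] swap r/1=129/4871: DF=(1 − 129/4871·(0))/(1+129/4871) = 4871/5000 ≈ 0.974200
step 2 [2y] zero: DF = P = 4647/5000 ≈ 0.929400
step 3 [3y] bond c/1=7/200: DF=(2042827/2000000 − 7/200·(0.974200+0.929400))/(1+7/200) = 369/400 ≈ 0.922500
step 4 [4y] swap r/1=1180/37081: DF=(1 − 1180/37081·(0.974200+0.929400+0.922500))/(1+1180/37081) = 441/500 ≈ 0.882000
step 5 [5y] bond c/1=1/16: DF=(89303/80000 − 1/16·(0.974200+0.929400+0.922500+0.882000))/(1+1/16) = 333/400 ≈ 0.832500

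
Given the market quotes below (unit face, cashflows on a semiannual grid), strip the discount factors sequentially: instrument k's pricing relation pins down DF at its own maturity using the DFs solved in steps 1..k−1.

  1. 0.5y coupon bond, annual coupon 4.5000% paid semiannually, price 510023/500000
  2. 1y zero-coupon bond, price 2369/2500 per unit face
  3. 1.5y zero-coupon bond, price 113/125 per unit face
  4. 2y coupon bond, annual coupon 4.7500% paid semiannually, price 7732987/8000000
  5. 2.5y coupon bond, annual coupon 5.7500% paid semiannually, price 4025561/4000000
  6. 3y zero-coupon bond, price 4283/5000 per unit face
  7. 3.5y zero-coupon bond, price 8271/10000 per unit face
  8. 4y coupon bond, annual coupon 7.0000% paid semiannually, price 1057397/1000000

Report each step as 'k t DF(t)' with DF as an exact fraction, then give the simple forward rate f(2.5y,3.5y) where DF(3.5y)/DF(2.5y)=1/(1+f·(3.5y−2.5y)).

1 1/2 1247/1250
2 1 2369/2500
3 3/2 113/125
4 2 8781/10000
5 5/2 8741/10000
6 3 4283/5000
7 7/2 8271/10000
8 4 8091/10000
f(2.5y,3.5y) = ((8741/10000)/(8271/10000) − 1)/(1) = 470/8271 ≈ 5.6825%

step 1 [0.5y] bond c/2=9/400: DF=(510023/500000 − 9/400·(0))/(1+9/400) = 1247/1250 ≈ 0.997600
step 2 [1y] zero: DF = P = 2369/2500 ≈ 0.947600
step 3 [1.5y] zero: DF = P = 113/125 ≈ 0.904000
step 4 [2y] bond c/2=19/800: DF=(7732987/8000000 − 19/800·(0.997600+0.947600+0.904000))/(1+19/800) = 8781/10000 ≈ 0.878100
step 5 [2.5y] bond c/2=23/800: DF=(4025561/4000000 − 23/800·(0.997600+0.947600+0.904000+0.878100))/(1+23/800) = 8741/10000 ≈ 0.874100
step 6 [3y] zero: DF = P = 4283/5000 ≈ 0.856600
step 7 [3.5y] zero: DF = P = 8271/10000 ≈ 0.827100
step 8 [4y] bond c/2=7/200: DF=(1057397/1000000 − 7/200·(0.997600+0.947600+0.904000+0.878100+0.874100+0.856600+0.827100))/(1+7/200) = 8091/10000 ≈ 0.809100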